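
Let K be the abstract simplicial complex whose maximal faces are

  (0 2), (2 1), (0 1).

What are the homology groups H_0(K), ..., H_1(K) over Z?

We work with the vertex ordering 0 < 1 < 2. The simplices of K, each written with vertices in increasing order, are:

  0-simplices (3): [0], [1], [2]
  1-simplices (3): [0,1], [0,2], [1,2]

so the chain groups are C_0 ≅ Z^3, C_1 ≅ Z^3.

The boundary map ∂_1: C_1 → C_0 maps an edge to its endpoints' difference, ∂[p,q] = q − p. For instance
  ∂[0,2] = [2] − [0].
This gives a 3×3 integer matrix of rank 2; reducing to Smith normal form yields diagonal entries (1,1).

From H_k ≅ ker(∂_k) / im(∂_{k+1}) we obtain:

  H_0: rank C_0 − rank ∂_1 = 3 − 2 = 1, and the invariant factors of ∂_1 are all 1, so H_0 = Z.
  H_1: rank ker ∂_1 − rank ∂_2 = (3 − 2) − 0 = 1, and there is no ∂_2, so H_1 = Z.

H_0 = Z,  H_1 = Z.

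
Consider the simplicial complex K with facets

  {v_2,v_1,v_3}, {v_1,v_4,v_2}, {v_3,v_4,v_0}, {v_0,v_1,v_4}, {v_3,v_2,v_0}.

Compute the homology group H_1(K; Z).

H_1 ≅ Z.

We work with the vertex ordering v_0 < v_1 < v_2 < v_3 < v_4. The simplices of K, each written with vertices in increasing order, are:

  0-simplices (5): [v_0], [v_1], [v_2], [v_3], [v_4]
  1-simplices (10): [v_0,v_1], [v_0,v_2], [v_0,v_3], [v_0,v_4], [v_1,v_2], [v_1,v_3], [v_1,v_4], [v_2,v_3], [v_2,v_4], [v_3,v_4]
  2-simplices (5): [v_0,v_1,v_4], [v_0,v_2,v_3], [v_0,v_3,v_4], [v_1,v_2,v_3], [v_1,v_2,v_4]

so the chain groups are C_0 ≅ Z^5, C_1 ≅ Z^10, C_2 ≅ Z^5.

∂_1: C_1 → C_0 maps an edge to its endpoints' difference, ∂[p,q] = q − p. For instance
  ∂[v_1,v_3] = [v_3] − [v_1].
The resulting 5×10 matrix has rank 4, and its Smith normal form has invariant factors (1,1,1,1).

Boundary ∂_2: C_2 → C_1 acts by ∂[p,q,r] = [q,r] − [p,r] + [p,q]. For instance
  ∂[v_0,v_2,v_3] = [v_2,v_3] − [v_0,v_3] + [v_0,v_2],
  ∂[v_1,v_2,v_4] = [v_2,v_4] − [v_1,v_4] + [v_1,v_2].
The resulting 10×5 matrix has rank 5, and its Smith normal form has invariant factors (1,1,1,1,1).

Now H_k = ker ∂_k / im ∂_{k+1}, so:

  H_1: rank ker ∂_1 − rank ∂_2 = (10 − 4) − 5 = 1, and the invariant factors of ∂_2 are all 1, so H_1 ≅ Z.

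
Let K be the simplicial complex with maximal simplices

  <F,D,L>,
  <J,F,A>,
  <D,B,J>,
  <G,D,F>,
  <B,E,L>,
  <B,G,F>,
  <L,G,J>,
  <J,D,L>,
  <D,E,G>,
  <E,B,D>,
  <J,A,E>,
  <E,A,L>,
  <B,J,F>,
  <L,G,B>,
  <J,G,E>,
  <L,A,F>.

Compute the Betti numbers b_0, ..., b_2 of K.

b_0 = 1, b_1 = 2, b_2 = 1.

Order the vertices as A < B < D < E < F < G < J < L. Listing each simplex with vertices in this order, K has dimension 2 with simplices:

  0-simplices (8): A, B, D, E, F, G, J, L
  1-simplices (24): AE, AF, AJ, AL, BD, BE, BF, BG, BJ, BL, DE, DF, DG, DJ, DL, EG, EJ, EL, FG, FJ, FL, GJ, GL, JL
  2-simplices (16): AEJ, AEL, AFJ, AFL, BDE, BDJ, BEL, BFG, BFJ, BGL, DEG, DFG, DFL, DJL, EGJ, GJL

Hence C_0 ≅ Z^8, C_1 ≅ Z^24, C_2 ≅ Z^16.

The boundary map ∂_1: C_1 → C_0 sends each edge [p,q] (with p < q) to q − p. For instance
  ∂DJ = J − D.
The resulting 8×24 matrix has rank 7, and its Smith normal form has invariant factors (1,1,1,1,1,1,1).

The boundary map ∂_2: C_2 → C_1 acts by ∂[p,q,r] = [q,r] − [p,r] + [p,q]. For instance
  ∂DJL = JL − DL + DJ,
  ∂BFJ = FJ − BJ + BF.
This gives a 24×16 integer matrix of rank 15; reducing to Smith normal form yields diagonal entries (1,1,1,1,1,1,1,1,1,1,1,1,1,1,1).

Reading off H_k = ker ∂_k / im ∂_{k+1}:

  H_0: rank C_0 − rank ∂_1 = 8 − 7 = 1, and the invariant factors of ∂_1 are all 1, so H_0 = Z.
  H_1: rank ker ∂_1 − rank ∂_2 = (24 − 7) − 15 = 2, and the invariant factors of ∂_2 are all 1, so H_1 = Z^2.
  H_2: rank ker ∂_2 − rank ∂_3 = (16 − 15) − 0 = 1, and there is no ∂_3, so H_2 = Z.

As a check, the Euler characteristic is 8 − 24 + 16 = 0, which agrees with 1 − 2 + 1 = 0.
(K is a triangulation of the torus T^2.)

Hence the Betti numbers are b_0 = 1, b_1 = 2, b_2 = 1.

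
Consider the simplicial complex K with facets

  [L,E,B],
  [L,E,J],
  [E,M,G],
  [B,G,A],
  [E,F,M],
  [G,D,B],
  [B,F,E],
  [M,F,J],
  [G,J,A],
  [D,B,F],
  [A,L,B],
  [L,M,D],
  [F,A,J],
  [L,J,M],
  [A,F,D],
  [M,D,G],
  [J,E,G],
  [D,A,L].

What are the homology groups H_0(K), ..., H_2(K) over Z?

Fix the vertex order A < B < D < E < F < G < J < L < M and write every simplex with vertices in increasing order. Then dim K = 2 and the simplices of K are:

  0-simplices (9): A, B, D, E, F, G, J, L, M
  1-simplices (27): AB, AD, AF, AG, AJ, AL, BD, BE, BF, BG, BL, DF, DG, DL, DM, EF, EG, EJ, EL, EM, FJ, FM, GJ, GM, JL, JM, LM
  2-simplices (18): ABG, ABL, ADF, ADL, AFJ, AGJ, BDF, BDG, BEF, BEL, DGM, DLM, EFM, EGJ, EGM, EJL, FJM, JLM

so the chain groups are C_0 ≅ Z^9, C_1 ≅ Z^27, C_2 ≅ Z^18.

Boundary ∂_1: C_1 → C_0 is given by ∂[p,q] = [q] − [p].
As a 9×27 matrix over Z this has rank 8, with invariant factors (1,1,1,1,1,1,1,1).

∂_2: C_2 → C_1 acts by ∂[p,q,r] = [q,r] − [p,r] + [p,q]. For instance
  ∂EJL = JL − EL + EJ,
  ∂BDF = DF − BF + BD.
This gives a 27×18 integer matrix of rank 18; reducing to Smith normal form yields diagonal entries (1,1,1,1,1,1,1,1,1,1,1,1,1,1,1,1,1,2).

Reading off H_k = ker ∂_k / im ∂_{k+1}:

  H_0: rank C_0 − rank ∂_1 = 9 − 8 = 1, and the invariant factors of ∂_1 are all 1, so H_0 = Z.
  H_1: rank ker ∂_1 − rank ∂_2 = (27 − 8) − 18 = 1, and ∂_2 has invariant factor 2 > 1, so H_1 = Z ⊕ Z/2.
  H_2: rank ker ∂_2 − rank ∂_3 = (18 − 18) − 0 = 0, and there is no ∂_3, so H_2 = 0.

H_0 = Z,  H_1 = Z ⊕ Z/2,  H_2 = 0.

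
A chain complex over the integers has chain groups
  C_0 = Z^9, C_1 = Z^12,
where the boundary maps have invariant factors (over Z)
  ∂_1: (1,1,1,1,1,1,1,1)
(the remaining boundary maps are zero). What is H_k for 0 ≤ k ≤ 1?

H_0: b_0 = 9 − 0 − 8 = 1; torsion from ∂_1 factors > 1: none. So H_0 = Z.
H_1: b_1 = 12 − 8 − 0 = 4; torsion from ∂_2 factors > 1: none. So H_1 = Z^4.

H_0 = Z,  H_1 = Z^4.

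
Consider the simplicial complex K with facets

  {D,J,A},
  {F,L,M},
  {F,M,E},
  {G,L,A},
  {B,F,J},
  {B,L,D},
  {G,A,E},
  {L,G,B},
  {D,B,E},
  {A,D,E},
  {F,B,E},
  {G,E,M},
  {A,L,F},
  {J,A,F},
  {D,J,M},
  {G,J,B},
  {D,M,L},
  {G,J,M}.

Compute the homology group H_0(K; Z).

We work with the vertex ordering A < B < D < E < F < G < J < L < M. The simplices of K, each written with vertices in increasing order, are:

  0-simplices (9): A, B, D, E, F, G, J, L, M
  1-simplices (27): AD, AE, AF, AG, AJ, AL, BD, BE, BF, BG, BJ, BL, DE, DJ, DL, DM, EF, EG, EM, FJ, FL, FM, GJ, GL, GM, JM, LM
  2-simplices (18): ADE, ADJ, AEG, AFJ, AFL, AGL, BDE, BDL, BEF, BFJ, BGJ, BGL, DJM, DLM, EFM, EGM, FLM, GJM

Hence C_0 ≅ Z^9, C_1 ≅ Z^27, C_2 ≅ Z^18.

∂_1: C_1 → C_0 maps an edge to its endpoints' difference, ∂[p,q] = q − p.
This gives a 9×27 integer matrix of rank 8; reducing to Smith normal form yields diagonal entries (1,1,1,1,1,1,1,1).

Boundary ∂_2: C_2 → C_1 maps a triangle to the signed sum of its edges. For instance
  ∂DJM = JM − DM + DJ,
  ∂FLM = LM − FM + FL.
As a 27×18 matrix over Z this has rank 17, with invariant factors (1,1,1,1,1,1,1,1,1,1,1,1,1,1,1,1,1).

Now H_k = ker ∂_k / im ∂_{k+1}, so:

  H_0: rank C_0 − rank ∂_1 = 9 − 8 = 1, and the invariant factors of ∂_1 are all 1, so H_0 ≅ Z.

(K is a triangulation of the torus T^2.)

H_0 = Z.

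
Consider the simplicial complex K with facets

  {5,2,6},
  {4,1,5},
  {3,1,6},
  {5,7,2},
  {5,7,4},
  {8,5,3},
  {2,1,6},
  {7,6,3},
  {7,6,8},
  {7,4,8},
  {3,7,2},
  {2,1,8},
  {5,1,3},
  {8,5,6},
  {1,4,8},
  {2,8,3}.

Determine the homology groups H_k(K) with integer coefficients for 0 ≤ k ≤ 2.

H_0 = Z,  H_1 = Z^2,  H_2 = Z.

Order the vertices as 1 < 2 < 3 < 4 < 5 < 6 < 7 < 8. Listing each simplex with vertices in this order, K has dimension 2 with simplices:

  0-simplices (8): [1], [2], [3], [4], [5], [6], [7], [8]
  1-simplices (24): (24 of them)
  2-simplices (16): [1,2,6], [1,2,8], [1,3,5], [1,3,6], [1,4,5], [1,4,8], [2,3,7], [2,3,8], [2,5,6], [2,5,7], [3,5,8], [3,6,7], [4,5,7], [4,7,8], [5,6,8], [6,7,8]

so the chain groups are C_0 ≅ Z^8, C_1 ≅ Z^24, C_2 ≅ Z^16.

Boundary ∂_1: C_1 → C_0 sends each edge [p,q] (with p < q) to q − p. For instance
  ∂[4,7] = [7] − [4].
As a 8×24 matrix over Z this has rank 7, with invariant factors (1,1,1,1,1,1,1).

Boundary ∂_2: C_2 → C_1 maps a triangle to the signed sum of its edges. For instance
  ∂[2,3,8] = [3,8] − [2,8] + [2,3],
  ∂[1,2,8] = [2,8] − [1,8] + [1,2].
The 24×16 boundary matrix has rank 15 and Smith normal form diag(1,1,1,1,1,1,1,1,1,1,1,1,1,1,1).

Computing H_k = (kernel of ∂_k) / (image of ∂_{k+1}):

  H_0: rank C_0 − rank ∂_1 = 8 − 7 = 1, and the invariant factors of ∂_1 are all 1, so H_0 ≅ Z.
  H_1: rank ker ∂_1 − rank ∂_2 = (24 − 7) − 15 = 2, and the invariant factors of ∂_2 are all 1, so H_1 ≅ Z^2.
  H_2: rank ker ∂_2 − rank ∂_3 = (16 − 15) − 0 = 1, and there is no ∂_3, so H_2 ≅ Z.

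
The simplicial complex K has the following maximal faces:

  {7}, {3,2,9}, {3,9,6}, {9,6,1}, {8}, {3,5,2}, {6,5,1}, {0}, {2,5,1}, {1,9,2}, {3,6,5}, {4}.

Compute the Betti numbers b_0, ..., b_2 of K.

b_0 = 5, b_1 = 0, b_2 = 1.

Order the vertices as 0 < 1 < 2 < 3 < 4 < 5 < 6 < 7 < 8 < 9. Listing each simplex with vertices in this order, K has dimension 2 with simplices:

  0-simplices (10): [0], [1], [2], [3], [4], [5], [6], [7], [8], [9]
  1-simplices (12): [1,2], [1,5], [1,6], [1,9], [2,3], [2,5], [2,9], [3,5], [3,6], [3,9], [5,6], [6,9]
  2-simplices (8): [1,2,5], [1,2,9], [1,5,6], [1,6,9], [2,3,5], [2,3,9], [3,5,6], [3,6,9]

Hence C_0 ≅ Z^10, C_1 ≅ Z^12, C_2 ≅ Z^8.

The boundary map ∂_1: C_1 → C_0 is given by ∂[p,q] = [q] − [p].
This gives a 10×12 integer matrix of rank 5; reducing to Smith normal form yields diagonal entries (1,1,1,1,1).

The boundary map ∂_2: C_2 → C_1 maps a triangle to the signed sum of its edges. For instance
  ∂[2,3,9] = [3,9] − [2,9] + [2,3],
  ∂[1,2,9] = [2,9] − [1,9] + [1,2].
The 12×8 boundary matrix has rank 7 and Smith normal form diag(1,1,1,1,1,1,1).

From H_k ≅ ker(∂_k) / im(∂_{k+1}) we obtain:

  H_0: rank C_0 − rank ∂_1 = 10 − 5 = 5, and the invariant factors of ∂_1 are all 1, so H_0 = Z^5.
  H_1: rank ker ∂_1 − rank ∂_2 = (12 − 5) − 7 = 0, and the invariant factors of ∂_2 are all 1, so H_1 = 0.
  H_2: rank ker ∂_2 − rank ∂_3 = (8 − 7) − 0 = 1, and there is no ∂_3, so H_2 = Z.

As a check, the Euler characteristic is 10 − 12 + 8 = 6, which agrees with 5 − 0 + 1 = 6.
(K is a triangulation of the disjoint union of a set of 4 points and the 2-sphere S^2.)

Hence the Betti numbers are b_0 = 5, b_1 = 0, b_2 = 1.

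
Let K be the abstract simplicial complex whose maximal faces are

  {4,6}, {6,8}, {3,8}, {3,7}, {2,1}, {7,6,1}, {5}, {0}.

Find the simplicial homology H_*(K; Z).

Fix the vertex order 0 < 1 < 2 < 3 < 4 < 5 < 6 < 7 < 8 and write every simplex with vertices in increasing order. Then dim K = 2 and the simplices of K are:

  0-simplices (9): [0], [1], [2], [3], [4], [5], [6], [7], [8]
  1-simplices (8): [1,2], [1,6], [1,7], [3,7], [3,8], [4,6], [6,7], [6,8]
  2-simplices (1): [1,6,7]

giving chain groups C_0 ≅ Z^9, C_1 ≅ Z^8, C_2 ≅ Z^1.

Boundary ∂_1: C_1 → C_0 sends each edge [p,q] (with p < q) to q − p. For instance
  ∂[3,8] = [8] − [3].
This gives a 9×8 integer matrix of rank 6; reducing to Smith normal form yields diagonal entries (1,1,1,1,1,1).

∂_2: C_2 → C_1 maps a triangle to the signed sum of its edges. For instance
  ∂[1,6,7] = [6,7] − [1,7] + [1,6].
As a 8×1 matrix over Z this has rank 1, with invariant factors (1).

Computing H_k = (kernel of ∂_k) / (image of ∂_{k+1}):

  H_0: rank C_0 − rank ∂_1 = 9 − 6 = 3, and the invariant factors of ∂_1 are all 1, so H_0 = Z^3.
  H_1: rank ker ∂_1 − rank ∂_2 = (8 − 6) − 1 = 1, and the invariant factors of ∂_2 are all 1, so H_1 = Z.
  H_2: rank ker ∂_2 − rank ∂_3 = (1 − 1) − 0 = 0, and there is no ∂_3, so H_2 = 0.

H_0 ≅ Z^3,  H_1 ≅ Z,  H_2 = 0.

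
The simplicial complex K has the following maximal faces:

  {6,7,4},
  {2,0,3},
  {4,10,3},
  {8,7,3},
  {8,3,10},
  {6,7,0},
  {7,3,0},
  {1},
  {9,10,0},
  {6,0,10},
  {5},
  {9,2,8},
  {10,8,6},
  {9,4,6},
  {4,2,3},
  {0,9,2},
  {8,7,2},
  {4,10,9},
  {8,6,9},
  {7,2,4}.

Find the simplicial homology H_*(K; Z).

Take the total order 0 < 1 < 2 < 3 < 4 < 5 < 6 < 7 < 8 < 9 < 10 on the vertex set. Then K (dimension 2) consists of the simplices:

  0-simplices (11): [0], [1], [2], [3], [4], [5], [6], [7], [8], [9], [10]
  1-simplices (27): (27 of them)
  2-simplices (18): (18 of them)

giving chain groups C_0 ≅ Z^11, C_1 ≅ Z^27, C_2 ≅ Z^18.

∂_1: C_1 → C_0 is given by ∂[p,q] = [q] − [p]. For instance
  ∂[0,2] = [2] − [0].
This gives a 11×27 integer matrix of rank 8; reducing to Smith normal form yields diagonal entries (1,1,1,1,1,1,1,1).

∂_2: C_2 → C_1 maps a triangle to the signed sum of its edges. For instance
  ∂[6,8,10] = [8,10] − [6,10] + [6,8],
  ∂[2,4,7] = [4,7] − [2,7] + [2,4].
As a 27×18 matrix over Z this has rank 18, with invariant factors (1,1,1,1,1,1,1,1,1,1,1,1,1,1,1,1,1,2).

Now H_k = ker ∂_k / im ∂_{k+1}, so:

  H_0: rank C_0 − rank ∂_1 = 11 − 8 = 3, and the invariant factors of ∂_1 are all 1, so H_0 = Z^3.
  H_1: rank ker ∂_1 − rank ∂_2 = (27 − 8) − 18 = 1, and ∂_2 has invariant factor 2 > 1, so H_1 = Z ⊕ Z/2Z.
  H_2: rank ker ∂_2 − rank ∂_3 = (18 − 18) − 0 = 0, and there is no ∂_3, so H_2 = 0.

H_0 = Z^3,  H_1 = Z ⊕ Z/2Z,  H_2 = 0.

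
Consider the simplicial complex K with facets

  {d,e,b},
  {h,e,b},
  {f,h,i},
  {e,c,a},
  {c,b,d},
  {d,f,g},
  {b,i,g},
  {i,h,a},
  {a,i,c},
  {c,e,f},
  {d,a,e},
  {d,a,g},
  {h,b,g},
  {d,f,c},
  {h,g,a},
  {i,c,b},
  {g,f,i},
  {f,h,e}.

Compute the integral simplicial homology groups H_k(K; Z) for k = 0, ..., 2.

Order the vertices as a < b < c < d < e < f < g < h < i. Listing each simplex with vertices in this order, K has dimension 2 with simplices:

  0-simplices (9): a, b, c, d, e, f, g, h, i
  1-simplices (27): ac, ad, ae, ag, ah, ai, bc, bd, be, bg, bh, bi, cd, ce, cf, ci, de, df, dg, ef, eh, fg, fh, fi, gh, gi, hi
  2-simplices (18): ace, aci, ade, adg, agh, ahi, bcd, bci, bde, beh, bgh, bgi, cdf, cef, dfg, efh, fgi, fhi

so the chain groups are C_0 ≅ Z^9, C_1 ≅ Z^27, C_2 ≅ Z^18.

The boundary map ∂_1: C_1 → C_0 is given by ∂[p,q] = [q] − [p].
As a 9×27 matrix over Z this has rank 8, with invariant factors (1,1,1,1,1,1,1,1).

Boundary ∂_2: C_2 → C_1 maps a triangle to the signed sum of its edges. For instance
  ∂bci = ci − bi + bc,
  ∂fgi = gi − fi + fg.
This gives a 27×18 integer matrix of rank 18; reducing to Smith normal form yields diagonal entries (1,1,1,1,1,1,1,1,1,1,1,1,1,1,1,1,1,2).

Now H_k = ker ∂_k / im ∂_{k+1}, so:

  H_0: rank C_0 − rank ∂_1 = 9 − 8 = 1, and the invariant factors of ∂_1 are all 1, so H_0 = Z.
  H_1: rank ker ∂_1 − rank ∂_2 = (27 − 8) − 18 = 1, and ∂_2 has invariant factor 2 > 1, so H_1 = Z ⊕ Z/2.
  H_2: rank ker ∂_2 − rank ∂_3 = (18 − 18) − 0 = 0, and there is no ∂_3, so H_2 = 0.

(K is a triangulation of the Klein bottle.)

H_0 ≅ Z,  H_1 ≅ Z ⊕ Z/2,  H_2 = 0.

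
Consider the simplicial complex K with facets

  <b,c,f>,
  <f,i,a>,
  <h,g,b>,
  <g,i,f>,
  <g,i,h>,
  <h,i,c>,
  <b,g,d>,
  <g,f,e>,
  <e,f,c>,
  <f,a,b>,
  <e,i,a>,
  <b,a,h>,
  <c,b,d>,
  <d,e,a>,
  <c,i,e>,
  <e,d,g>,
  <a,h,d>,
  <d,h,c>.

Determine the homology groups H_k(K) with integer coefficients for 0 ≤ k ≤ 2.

We work with the vertex ordering a < b < c < d < e < f < g < h < i. The simplices of K, each written with vertices in increasing order, are:

  0-simplices (9): a, b, c, d, e, f, g, h, i
  1-simplices (27): ab, ad, ae, af, ah, ai, bc, bd, bf, bg, bh, cd, ce, cf, ch, ci, de, dg, dh, ef, eg, ei, fg, fi, gh, gi, hi
  2-simplices (18): abf, abh, ade, adh, aei, afi, bcd, bcf, bdg, bgh, cdh, cef, cei, chi, deg, efg, fgi, ghi

Hence C_0 ≅ Z^9, C_1 ≅ Z^27, C_2 ≅ Z^18.

The boundary map ∂_1: C_1 → C_0 sends each edge [p,q] (with p < q) to q − p. For instance
  ∂ad = d − a.
The resulting 9×27 matrix has rank 8, and its Smith normal form has invariant factors (1,1,1,1,1,1,1,1).

The boundary map ∂_2: C_2 → C_1 sends each 2-simplex [p,q,r] to [q,r] − [p,r] + [p,q]. For instance
  ∂abh = bh − ah + ab,
  ∂adh = dh − ah + ad.
This gives a 27×18 integer matrix of rank 18; reducing to Smith normal form yields diagonal entries (1,1,1,1,1,1,1,1,1,1,1,1,1,1,1,1,1,2).

Now H_k = ker ∂_k / im ∂_{k+1}, so:

  H_0: rank C_0 − rank ∂_1 = 9 − 8 = 1, and the invariant factors of ∂_1 are all 1, so H_0 = Z.
  H_1: rank ker ∂_1 − rank ∂_2 = (27 − 8) − 18 = 1, and ∂_2 has invariant factor 2 > 1, so H_1 = Z ⊕ Z/2Z.
  H_2: rank ker ∂_2 − rank ∂_3 = (18 − 18) − 0 = 0, and there is no ∂_3, so H_2 = 0.

(K is a triangulation of the Klein bottle.)

H_0 ≅ Z,  H_1 ≅ Z ⊕ Z/2Z,  H_2 = 0.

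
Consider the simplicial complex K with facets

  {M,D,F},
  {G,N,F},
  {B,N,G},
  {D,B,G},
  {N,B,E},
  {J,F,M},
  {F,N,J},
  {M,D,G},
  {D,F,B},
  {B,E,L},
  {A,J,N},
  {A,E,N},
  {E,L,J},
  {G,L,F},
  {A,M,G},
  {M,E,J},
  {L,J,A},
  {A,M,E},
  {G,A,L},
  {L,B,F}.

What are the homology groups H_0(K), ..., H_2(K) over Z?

K has 10 vertices, 30 edges, 20 triangles.
rank ∂_0 = 0, rank ∂_1 = 9 ⇒ b_0 = 10 − 0 − 9 = 1; all invariant factors of ∂_1 are 1 so no torsion. So H_0 = Z.
rank ∂_1 = 9, rank ∂_2 = 20 ⇒ b_1 = 30 − 9 − 20 = 1; ∂_2 has invariant factor(s) [2] giving torsion. So H_1 = Z × Z/2.
rank ∂_2 = 20, rank ∂_3 = 0 ⇒ b_2 = 20 − 20 − 0 = 0. So H_2 = 0.

H_0 ≅ Z,  H_1 ≅ Z × Z/2,  H_2 = 0.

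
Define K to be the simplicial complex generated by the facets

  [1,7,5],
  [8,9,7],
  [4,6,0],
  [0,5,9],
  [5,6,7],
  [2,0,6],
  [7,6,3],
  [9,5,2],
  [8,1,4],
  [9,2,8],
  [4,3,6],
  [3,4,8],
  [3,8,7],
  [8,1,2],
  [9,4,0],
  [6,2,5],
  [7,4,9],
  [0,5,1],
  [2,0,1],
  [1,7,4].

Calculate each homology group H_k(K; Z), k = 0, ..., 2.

We work with the vertex ordering 0 < 1 < 2 < 3 < 4 < 5 < 6 < 7 < 8 < 9. The simplices of K, each written with vertices in increasing order, are:

  0-simplices (10): [0], [1], [2], [3], [4], [5], [6], [7], [8], [9]
  1-simplices (30): (30 of them)
  2-simplices (20): (20 of them)

so the chain groups are C_0 ≅ Z^10, C_1 ≅ Z^30, C_2 ≅ Z^20.

∂_1: C_1 → C_0 is given by ∂[p,q] = [q] − [p].
The resulting 10×30 matrix has rank 9, and its Smith normal form has invariant factors (1,1,1,1,1,1,1,1,1).

The boundary map ∂_2: C_2 → C_1 maps a triangle to the signed sum of its edges. For instance
  ∂[3,4,8] = [4,8] − [3,8] + [3,4],
  ∂[2,5,6] = [5,6] − [2,6] + [2,5].
This gives a 30×20 integer matrix of rank 20; reducing to Smith normal form yields diagonal entries (1,1,1,1,1,1,1,1,1,1,1,1,1,1,1,1,1,1,1,2).

Now H_k = ker ∂_k / im ∂_{k+1}, so:

  H_0: rank C_0 − rank ∂_1 = 10 − 9 = 1, and the invariant factors of ∂_1 are all 1, so H_0 = Z.
  H_1: rank ker ∂_1 − rank ∂_2 = (30 − 9) − 20 = 1, and ∂_2 has invariant factor 2 > 1, so H_1 = Z × Z/2.
  H_2: rank ker ∂_2 − rank ∂_3 = (20 − 20) − 0 = 0, and there is no ∂_3, so H_2 = 0.

As a check, the Euler characteristic is 10 − 30 + 20 = 0, which agrees with 1 − 1 + 0 = 0.
(K is a triangulation of the Klein bottle.)

H_0 = Z,  H_1 = Z × Z/2,  H_2 = 0.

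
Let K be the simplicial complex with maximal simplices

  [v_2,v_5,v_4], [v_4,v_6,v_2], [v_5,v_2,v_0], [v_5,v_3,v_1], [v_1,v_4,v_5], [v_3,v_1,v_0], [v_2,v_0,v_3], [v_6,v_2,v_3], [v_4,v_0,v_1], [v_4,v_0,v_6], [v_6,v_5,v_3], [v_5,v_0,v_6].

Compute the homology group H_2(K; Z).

H_2 = 0.

Order the vertices as v_0 < v_1 < v_2 < v_3 < v_4 < v_5 < v_6. Listing each simplex with vertices in this order, K has dimension 2 with simplices:

  0-simplices (7): [v_0], [v_1], [v_2], [v_3], [v_4], [v_5], [v_6]
  1-simplices (18): (18 of them)
  2-simplices (12): (12 of them)

giving chain groups C_0 ≅ Z^7, C_1 ≅ Z^18, C_2 ≅ Z^12.

Boundary ∂_1: C_1 → C_0 is given by ∂[p,q] = [q] − [p]. For instance
  ∂[v_0,v_1] = [v_1] − [v_0].
This gives a 7×18 integer matrix of rank 6; reducing to Smith normal form yields diagonal entries (1,1,1,1,1,1).

Boundary ∂_2: C_2 → C_1 sends each 2-simplex [p,q,r] to [q,r] − [p,r] + [p,q]. For instance
  ∂[v_1,v_3,v_5] = [v_3,v_5] − [v_1,v_5] + [v_1,v_3],
  ∂[v_2,v_3,v_6] = [v_3,v_6] − [v_2,v_6] + [v_2,v_3].
This gives a 18×12 integer matrix of rank 12; reducing to Smith normal form yields diagonal entries (1,1,1,1,1,1,1,1,1,1,1,2).

Computing H_k = (kernel of ∂_k) / (image of ∂_{k+1}):

  H_2: rank ker ∂_2 − rank ∂_3 = (12 − 12) − 0 = 0, and there is no ∂_3, so H_2 = 0.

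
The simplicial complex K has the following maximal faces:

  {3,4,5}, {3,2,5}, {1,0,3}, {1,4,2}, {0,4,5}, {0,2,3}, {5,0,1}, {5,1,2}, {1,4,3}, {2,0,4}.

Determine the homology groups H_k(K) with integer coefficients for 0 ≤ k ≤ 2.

H_0 = Z,  H_1 = Z/2,  H_2 = 0.

Take the total order 0 < 1 < 2 < 3 < 4 < 5 on the vertex set. Then K (dimension 2) consists of the simplices:

  0-simplices (6): [0], [1], [2], [3], [4], [5]
  1-simplices (15): [0,1], [0,2], [0,3], [0,4], [0,5], [1,2], [1,3], [1,4], [1,5], [2,3], [2,4], [2,5], [3,4], [3,5], [4,5]
  2-simplices (10): [0,1,3], [0,1,5], [0,2,3], [0,2,4], [0,4,5], [1,2,4], [1,2,5], [1,3,4], [2,3,5], [3,4,5]

so the chain groups are C_0 ≅ Z^6, C_1 ≅ Z^15, C_2 ≅ Z^10.

Boundary ∂_1: C_1 → C_0 is given by ∂[p,q] = [q] − [p]. For instance
  ∂[4,5] = [5] − [4].
The 6×15 boundary matrix has rank 5 and Smith normal form diag(1,1,1,1,1).

∂_2: C_2 → C_1 maps a triangle to the signed sum of its edges. For instance
  ∂[1,2,4] = [2,4] − [1,4] + [1,2],
  ∂[0,2,4] = [2,4] − [0,4] + [0,2].
This gives a 15×10 integer matrix of rank 10; reducing to Smith normal form yields diagonal entries (1,1,1,1,1,1,1,1,1,2).

Now H_k = ker ∂_k / im ∂_{k+1}, so:

  H_0: rank C_0 − rank ∂_1 = 6 − 5 = 1, and the invariant factors of ∂_1 are all 1, so H_0 ≅ Z.
  H_1: rank ker ∂_1 − rank ∂_2 = (15 − 5) − 10 = 0, and ∂_2 has invariant factor 2 > 1, so H_1 ≅ Z/2.
  H_2: rank ker ∂_2 − rank ∂_3 = (10 − 10) − 0 = 0, and there is no ∂_3, so H_2 ≅ 0.

As a check, the Euler characteristic is 6 − 15 + 10 = 1, which agrees with 1 − 0 + 0 = 1.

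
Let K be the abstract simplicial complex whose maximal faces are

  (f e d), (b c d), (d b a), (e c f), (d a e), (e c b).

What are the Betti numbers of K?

Fix the vertex order a < b < c < d < e < f and write every simplex with vertices in increasing order. Then dim K = 2 and the simplices of K are:

  0-simplices (6): a, b, c, d, e, f
  1-simplices (12): ab, ad, ae, bc, bd, be, cd, ce, cf, de, df, ef
  2-simplices (6): abd, ade, bcd, bce, cef, def

Hence C_0 ≅ Z^6, C_1 ≅ Z^12, C_2 ≅ Z^6.

The boundary map ∂_1: C_1 → C_0 maps an edge to its endpoints' difference, ∂[p,q] = q − p.
The resulting 6×12 matrix has rank 5, and its Smith normal form has invariant factors (1,1,1,1,1).

Boundary ∂_2: C_2 → C_1 sends each 2-simplex [p,q,r] to [q,r] − [p,r] + [p,q]. For instance
  ∂bce = ce − be + bc,
  ∂bcd = cd − bd + bc.
As a 12×6 matrix over Z this has rank 6, with invariant factors (1,1,1,1,1,1).

From H_k ≅ ker(∂_k) / im(∂_{k+1}) we obtain:

  H_0: rank C_0 − rank ∂_1 = 6 − 5 = 1, and the invariant factors of ∂_1 are all 1, so H_0 = Z.
  H_1: rank ker ∂_1 − rank ∂_2 = (12 − 5) − 6 = 1, and the invariant factors of ∂_2 are all 1, so H_1 = Z.
  H_2: rank ker ∂_2 − rank ∂_3 = (6 − 6) − 0 = 0, and there is no ∂_3, so H_2 = 0.

As a check, the Euler characteristic is 6 − 12 + 6 = 0, which agrees with 1 − 1 + 0 = 0.
(K is a triangulation of the cylinder S^1 x I.)

Hence the Betti numbers are b_0 = 1, b_1 = 1, b_2 = 0.

b_0 = 1, b_1 = 1, b_2 = 0.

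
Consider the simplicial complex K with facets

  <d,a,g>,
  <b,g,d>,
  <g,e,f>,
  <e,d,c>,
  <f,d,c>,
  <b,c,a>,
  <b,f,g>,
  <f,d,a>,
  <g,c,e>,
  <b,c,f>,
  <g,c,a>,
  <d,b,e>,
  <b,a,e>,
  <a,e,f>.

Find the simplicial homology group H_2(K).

H_2 ≅ Z.

K has 7 vertices, 21 edges, 14 triangles.
rank ∂_2 = 13, rank ∂_3 = 0 ⇒ b_2 = 14 − 13 − 0 = 1. So H_2 = Z.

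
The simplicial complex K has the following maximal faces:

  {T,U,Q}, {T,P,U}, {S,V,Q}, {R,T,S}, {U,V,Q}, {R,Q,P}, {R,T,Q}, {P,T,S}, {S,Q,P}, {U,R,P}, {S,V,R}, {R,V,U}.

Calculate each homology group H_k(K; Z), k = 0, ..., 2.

We work with the vertex ordering P < Q < R < S < T < U < V. The simplices of K, each written with vertices in increasing order, are:

  0-simplices (7): P, Q, R, S, T, U, V
  1-simplices (18): PQ, PR, PS, PT, PU, QR, QS, QT, QU, QV, RS, RT, RU, RV, ST, SV, TU, UV
  2-simplices (12): PQR, PQS, PRU, PST, PTU, QRT, QSV, QTU, QUV, RST, RSV, RUV

Hence C_0 ≅ Z^7, C_1 ≅ Z^18, C_2 ≅ Z^12.

Boundary ∂_1: C_1 → C_0 sends each edge [p,q] (with p < q) to q − p. For instance
  ∂TU = U − T.
This gives a 7×18 integer matrix of rank 6; reducing to Smith normal form yields diagonal entries (1,1,1,1,1,1).

Boundary ∂_2: C_2 → C_1 sends each 2-simplex [p,q,r] to [q,r] − [p,r] + [p,q]. For instance
  ∂RUV = UV − RV + RU,
  ∂PQR = QR − PR + PQ.
As a 18×12 matrix over Z this has rank 12, with invariant factors (1,1,1,1,1,1,1,1,1,1,1,2).

Now H_k = ker ∂_k / im ∂_{k+1}, so:

  H_0: rank C_0 − rank ∂_1 = 7 − 6 = 1, and the invariant factors of ∂_1 are all 1, so H_0 = Z.
  H_1: rank ker ∂_1 − rank ∂_2 = (18 − 6) − 12 = 0, and ∂_2 has invariant factor 2 > 1, so H_1 = Z_2.
  H_2: rank ker ∂_2 − rank ∂_3 = (12 − 12) − 0 = 0, and there is no ∂_3, so H_2 = 0.

As a check, the Euler characteristic is 7 − 18 + 12 = 1, which agrees with 1 − 0 + 0 = 1.
(K is a triangulation of the real projective plane RP^2.)

H_0 ≅ Z,  H_1 ≅ Z_2,  H_2 = 0.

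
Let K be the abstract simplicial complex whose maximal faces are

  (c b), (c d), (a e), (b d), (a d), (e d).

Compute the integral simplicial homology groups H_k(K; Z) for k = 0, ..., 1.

H_0 ≅ Z,  H_1 ≅ Z^2.

Fix the vertex order a < b < c < d < e and write every simplex with vertices in increasing order. Then dim K = 1 and the simplices of K are:

  0-simplices (5): a, b, c, d, e
  1-simplices (6): ad, ae, bc, bd, cd, de

giving chain groups C_0 ≅ Z^5, C_1 ≅ Z^6.

The boundary map ∂_1: C_1 → C_0 maps an edge to its endpoints' difference, ∂[p,q] = q − p. For instance
  ∂ae = e − a.
The 5×6 boundary matrix has rank 4 and Smith normal form diag(1,1,1,1).

Now H_k = ker ∂_k / im ∂_{k+1}, so:

  H_0: rank C_0 − rank ∂_1 = 5 − 4 = 1, and the invariant factors of ∂_1 are all 1, so H_0 = Z.
  H_1: rank ker ∂_1 − rank ∂_2 = (6 − 4) − 0 = 2, and there is no ∂_2, so H_1 = Z^2.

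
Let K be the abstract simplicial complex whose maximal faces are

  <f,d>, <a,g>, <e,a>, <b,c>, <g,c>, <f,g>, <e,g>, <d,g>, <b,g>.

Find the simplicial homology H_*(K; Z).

Fix the vertex order a < b < c < d < e < f < g and write every simplex with vertices in increasing order. Then dim K = 1 and the simplices of K are:

  0-simplices (7): a, b, c, d, e, f, g
  1-simplices (9): ae, ag, bc, bg, cg, df, dg, eg, fg

giving chain groups C_0 ≅ Z^7, C_1 ≅ Z^9.

Boundary ∂_1: C_1 → C_0 is given by ∂[p,q] = [q] − [p].
This gives a 7×9 integer matrix of rank 6; reducing to Smith normal form yields diagonal entries (1,1,1,1,1,1).

Now H_k = ker ∂_k / im ∂_{k+1}, so:

  H_0: rank C_0 − rank ∂_1 = 7 − 6 = 1, and the invariant factors of ∂_1 are all 1, so H_0 = Z.
  H_1: rank ker ∂_1 − rank ∂_2 = (9 − 6) − 0 = 3, and there is no ∂_2, so H_1 = Z^3.

H_0 = Z,  H_1 = Z^3.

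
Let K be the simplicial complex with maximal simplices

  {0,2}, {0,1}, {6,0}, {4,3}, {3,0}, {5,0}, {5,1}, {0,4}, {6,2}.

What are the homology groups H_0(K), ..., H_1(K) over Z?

Fix the vertex order 0 < 1 < 2 < 3 < 4 < 5 < 6 and write every simplex with vertices in increasing order. Then dim K = 1 and the simplices of K are:

  0-simplices (7): [0], [1], [2], [3], [4], [5], [6]
  1-simplices (9): [0,1], [0,2], [0,3], [0,4], [0,5], [0,6], [1,5], [2,6], [3,4]

so the chain groups are C_0 ≅ Z^7, C_1 ≅ Z^9.

The boundary map ∂_1: C_1 → C_0 sends each edge [p,q] (with p < q) to q − p. For instance
  ∂[0,3] = [3] − [0].
As a 7×9 matrix over Z this has rank 6, with invariant factors (1,1,1,1,1,1).

Computing H_k = (kernel of ∂_k) / (image of ∂_{k+1}):

  H_0: rank C_0 − rank ∂_1 = 7 − 6 = 1, and the invariant factors of ∂_1 are all 1, so H_0 = Z.
  H_1: rank ker ∂_1 − rank ∂_2 = (9 − 6) − 0 = 3, and there is no ∂_2, so H_1 = Z^3.

As a check, the Euler characteristic is 7 − 9 = -2, which agrees with 1 − 3 = -2.

H_0 ≅ Z,  H_1 ≅ Z^3.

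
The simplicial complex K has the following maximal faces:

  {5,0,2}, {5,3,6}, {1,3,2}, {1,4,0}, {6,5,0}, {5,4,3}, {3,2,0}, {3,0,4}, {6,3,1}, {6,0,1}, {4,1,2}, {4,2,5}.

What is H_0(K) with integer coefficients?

H_0 ≅ Z.

Take the total order 0 < 1 < 2 < 3 < 4 < 5 < 6 on the vertex set. Then K (dimension 2) consists of the simplices:

  0-simplices (7): [0], [1], [2], [3], [4], [5], [6]
  1-simplices (18): [0,1], [0,2], [0,3], [0,4], [0,5], [0,6], [1,2], [1,3], [1,4], [1,6], [2,3], [2,4], [2,5], [3,4], [3,5], [3,6], [4,5], [5,6]
  2-simplices (12): [0,1,4], [0,1,6], [0,2,3], [0,2,5], [0,3,4], [0,5,6], [1,2,3], [1,2,4], [1,3,6], [2,4,5], [3,4,5], [3,5,6]

giving chain groups C_0 ≅ Z^7, C_1 ≅ Z^18, C_2 ≅ Z^12.

Boundary ∂_1: C_1 → C_0 sends each edge [p,q] (with p < q) to q − p.
The resulting 7×18 matrix has rank 6, and its Smith normal form has invariant factors (1,1,1,1,1,1).

The boundary map ∂_2: C_2 → C_1 sends each 2-simplex [p,q,r] to [q,r] − [p,r] + [p,q]. For instance
  ∂[3,5,6] = [5,6] − [3,6] + [3,5],
  ∂[0,5,6] = [5,6] − [0,6] + [0,5].
This gives a 18×12 integer matrix of rank 12; reducing to Smith normal form yields diagonal entries (1,1,1,1,1,1,1,1,1,1,1,2).

Now H_k = ker ∂_k / im ∂_{k+1}, so:

  H_0: rank C_0 − rank ∂_1 = 7 − 6 = 1, and the invariant factors of ∂_1 are all 1, so H_0 = Z.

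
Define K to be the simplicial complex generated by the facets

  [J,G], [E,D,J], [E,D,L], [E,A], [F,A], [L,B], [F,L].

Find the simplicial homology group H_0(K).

We work with the vertex ordering A < B < D < E < F < G < J < L. The simplices of K, each written with vertices in increasing order, are:

  0-simplices (8): A, B, D, E, F, G, J, L
  1-simplices (10): AE, AF, BL, DE, DJ, DL, EJ, EL, FL, GJ
  2-simplices (2): DEJ, DEL

so the chain groups are C_0 ≅ Z^8, C_1 ≅ Z^10, C_2 ≅ Z^2.

Boundary ∂_1: C_1 → C_0 sends each edge [p,q] (with p < q) to q − p.
This gives a 8×10 integer matrix of rank 7; reducing to Smith normal form yields diagonal entries (1,1,1,1,1,1,1).

The boundary map ∂_2: C_2 → C_1 maps a triangle to the signed sum of its edges. For instance
  ∂DEJ = EJ − DJ + DE,
  ∂DEL = EL − DL + DE.
This gives a 10×2 integer matrix of rank 2; reducing to Smith normal form yields diagonal entries (1,1).

Now H_k = ker ∂_k / im ∂_{k+1}, so:

  H_0: rank C_0 − rank ∂_1 = 8 − 7 = 1, and the invariant factors of ∂_1 are all 1, so H_0 = Z.

H_0 ≅ Z.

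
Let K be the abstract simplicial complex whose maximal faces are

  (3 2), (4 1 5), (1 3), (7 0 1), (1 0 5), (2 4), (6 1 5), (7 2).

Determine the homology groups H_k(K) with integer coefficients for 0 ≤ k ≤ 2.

H_0 = Z,  H_1 = Z^2,  H_2 = 0.

We work with the vertex ordering 0 < 1 < 2 < 3 < 4 < 5 < 6 < 7. The simplices of K, each written with vertices in increasing order, are:

  0-simplices (8): [0], [1], [2], [3], [4], [5], [6], [7]
  1-simplices (13): [0,1], [0,5], [0,7], [1,3], [1,4], [1,5], [1,6], [1,7], [2,3], [2,4], [2,7], [4,5], [5,6]
  2-simplices (4): [0,1,5], [0,1,7], [1,4,5], [1,5,6]

Hence C_0 ≅ Z^8, C_1 ≅ Z^13, C_2 ≅ Z^4.

Boundary ∂_1: C_1 → C_0 maps an edge to its endpoints' difference, ∂[p,q] = q − p. For instance
  ∂[1,6] = [6] − [1].
This gives a 8×13 integer matrix of rank 7; reducing to Smith normal form yields diagonal entries (1,1,1,1,1,1,1).

The boundary map ∂_2: C_2 → C_1 maps a triangle to the signed sum of its edges. For instance
  ∂[1,4,5] = [4,5] − [1,5] + [1,4],
  ∂[1,5,6] = [5,6] − [1,6] + [1,5].
The 13×4 boundary matrix has rank 4 and Smith normal form diag(1,1,1,1).

Computing H_k = (kernel of ∂_k) / (image of ∂_{k+1}):

  H_0: rank C_0 − rank ∂_1 = 8 − 7 = 1, and the invariant factors of ∂_1 are all 1, so H_0 ≅ Z.
  H_1: rank ker ∂_1 − rank ∂_2 = (13 − 7) − 4 = 2, and the invariant factors of ∂_2 are all 1, so H_1 ≅ Z^2.
  H_2: rank ker ∂_2 − rank ∂_3 = (4 − 4) − 0 = 0, and there is no ∂_3, so H_2 ≅ 0.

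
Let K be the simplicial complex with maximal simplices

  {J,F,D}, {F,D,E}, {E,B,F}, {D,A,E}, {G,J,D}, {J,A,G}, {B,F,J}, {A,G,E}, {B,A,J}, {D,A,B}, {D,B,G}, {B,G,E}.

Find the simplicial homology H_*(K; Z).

Order the vertices as A < B < D < E < F < G < J. Listing each simplex with vertices in this order, K has dimension 2 with simplices:

  0-simplices (7): A, B, D, E, F, G, J
  1-simplices (18): AB, AD, AE, AG, AJ, BD, BE, BF, BG, BJ, DE, DF, DG, DJ, EF, EG, FJ, GJ
  2-simplices (12): ABD, ABJ, ADE, AEG, AGJ, BDG, BEF, BEG, BFJ, DEF, DFJ, DGJ

so the chain groups are C_0 ≅ Z^7, C_1 ≅ Z^18, C_2 ≅ Z^12.

The boundary map ∂_1: C_1 → C_0 sends each edge [p,q] (with p < q) to q − p.
The 7×18 boundary matrix has rank 6 and Smith normal form diag(1,1,1,1,1,1).

The boundary map ∂_2: C_2 → C_1 maps a triangle to the signed sum of its edges. For instance
  ∂BFJ = FJ − BJ + BF,
  ∂DEF = EF − DF + DE.
The 18×12 boundary matrix has rank 12 and Smith normal form diag(1,1,1,1,1,1,1,1,1,1,1,2).

From H_k ≅ ker(∂_k) / im(∂_{k+1}) we obtain:

  H_0: rank C_0 − rank ∂_1 = 7 − 6 = 1, and the invariant factors of ∂_1 are all 1, so H_0 = Z.
  H_1: rank ker ∂_1 − rank ∂_2 = (18 − 6) − 12 = 0, and ∂_2 has invariant factor 2 > 1, so H_1 = Z/2.
  H_2: rank ker ∂_2 − rank ∂_3 = (12 − 12) − 0 = 0, and there is no ∂_3, so H_2 = 0.

H_0 = Z,  H_1 = Z/2,  H_2 = 0.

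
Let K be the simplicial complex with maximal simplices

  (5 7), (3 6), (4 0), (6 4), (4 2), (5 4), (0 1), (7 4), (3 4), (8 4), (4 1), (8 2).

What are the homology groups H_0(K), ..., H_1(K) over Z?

H_0 = Z,  H_1 = Z^4.

K has 9 vertices, 12 edges.
rank ∂_0 = 0, rank ∂_1 = 8 ⇒ b_0 = 9 − 0 − 8 = 1; all invariant factors of ∂_1 are 1 so no torsion. So H_0 ≅ Z.
rank ∂_1 = 8, rank ∂_2 = 0 ⇒ b_1 = 12 − 8 − 0 = 4. So H_1 ≅ Z^4.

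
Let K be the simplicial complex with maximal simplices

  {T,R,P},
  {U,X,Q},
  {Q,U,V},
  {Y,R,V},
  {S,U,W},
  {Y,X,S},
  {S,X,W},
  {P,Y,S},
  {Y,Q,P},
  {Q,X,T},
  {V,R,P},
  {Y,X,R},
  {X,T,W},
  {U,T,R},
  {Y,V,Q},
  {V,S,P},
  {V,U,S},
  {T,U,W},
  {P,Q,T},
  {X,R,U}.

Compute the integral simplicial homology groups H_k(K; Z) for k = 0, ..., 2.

Take the total order P < Q < R < S < T < U < V < W < X < Y on the vertex set. Then K (dimension 2) consists of the simplices:

  0-simplices (10): P, Q, R, S, T, U, V, W, X, Y
  1-simplices (30): PQ, PR, PS, PT, PV, PY, QT, QU, QV, QX, QY, RT, RU, RV, RX, RY, SU, SV, SW, SX, SY, TU, TW, TX, UV, UW, UX, VY, WX, XY
  2-simplices (20): PQT, PQY, PRT, PRV, PSV, PSY, QTX, QUV, QUX, QVY, RTU, RUX, RVY, RXY, SUV, SUW, SWX, SXY, TUW, TWX

Hence C_0 ≅ Z^10, C_1 ≅ Z^30, C_2 ≅ Z^20.

The boundary map ∂_1: C_1 → C_0 is given by ∂[p,q] = [q] − [p]. For instance
  ∂SW = W − S.
This gives a 10×30 integer matrix of rank 9; reducing to Smith normal form yields diagonal entries (1,1,1,1,1,1,1,1,1).

∂_2: C_2 → C_1 acts by ∂[p,q,r] = [q,r] − [p,r] + [p,q]. For instance
  ∂SXY = XY − SY + SX,
  ∂QTX = TX − QX + QT.
As a 30×20 matrix over Z this has rank 20, with invariant factors (1,1,1,1,1,1,1,1,1,1,1,1,1,1,1,1,1,1,1,2).

Reading off H_k = ker ∂_k / im ∂_{k+1}:

  H_0: rank C_0 − rank ∂_1 = 10 − 9 = 1, and the invariant factors of ∂_1 are all 1, so H_0 ≅ Z.
  H_1: rank ker ∂_1 − rank ∂_2 = (30 − 9) − 20 = 1, and ∂_2 has invariant factor 2 > 1, so H_1 ≅ Z ⊕ Z/2.
  H_2: rank ker ∂_2 − rank ∂_3 = (20 − 20) − 0 = 0, and there is no ∂_3, so H_2 ≅ 0.

H_0 ≅ Z,  H_1 ≅ Z ⊕ Z/2,  H_2 = 0.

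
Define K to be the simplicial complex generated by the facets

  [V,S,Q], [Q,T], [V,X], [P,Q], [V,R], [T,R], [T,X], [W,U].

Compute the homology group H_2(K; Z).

H_2 ≅ 0.

Order the vertices as P < Q < R < S < T < U < V < W < X. Listing each simplex with vertices in this order, K has dimension 2 with simplices:

  0-simplices (9): P, Q, R, S, T, U, V, W, X
  1-simplices (10): PQ, QS, QT, QV, RT, RV, SV, TX, UW, VX
  2-simplices (1): QSV

Hence C_0 ≅ Z^9, C_1 ≅ Z^10, C_2 ≅ Z^1.

∂_1: C_1 → C_0 sends each edge [p,q] (with p < q) to q − p. For instance
  ∂PQ = Q − P.
The resulting 9×10 matrix has rank 7, and its Smith normal form has invariant factors (1,1,1,1,1,1,1).

The boundary map ∂_2: C_2 → C_1 sends each 2-simplex [p,q,r] to [q,r] − [p,r] + [p,q]. For instance
  ∂QSV = SV − QV + QS.
This gives a 10×1 integer matrix of rank 1; reducing to Smith normal form yields diagonal entries (1).

Computing H_k = (kernel of ∂_k) / (image of ∂_{k+1}):

  H_2: rank ker ∂_2 − rank ∂_3 = (1 − 1) − 0 = 0, and there is no ∂_3, so H_2 ≅ 0.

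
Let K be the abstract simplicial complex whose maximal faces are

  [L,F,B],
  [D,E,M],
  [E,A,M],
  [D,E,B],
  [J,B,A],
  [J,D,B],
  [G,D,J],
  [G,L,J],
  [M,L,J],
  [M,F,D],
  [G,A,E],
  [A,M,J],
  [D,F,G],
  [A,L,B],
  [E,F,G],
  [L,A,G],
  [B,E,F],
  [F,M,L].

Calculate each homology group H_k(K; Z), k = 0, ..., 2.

We work with the vertex ordering A < B < D < E < F < G < J < L < M. The simplices of K, each written with vertices in increasing order, are:

  0-simplices (9): A, B, D, E, F, G, J, L, M
  1-simplices (27): AB, AE, AG, AJ, AL, AM, BD, BE, BF, BJ, BL, DE, DF, DG, DJ, DM, EF, EG, EM, FG, FL, FM, GJ, GL, JL, JM, LM
  2-simplices (18): ABJ, ABL, AEG, AEM, AGL, AJM, BDE, BDJ, BEF, BFL, DEM, DFG, DFM, DGJ, EFG, FLM, GJL, JLM

so the chain groups are C_0 ≅ Z^9, C_1 ≅ Z^27, C_2 ≅ Z^18.

∂_1: C_1 → C_0 maps an edge to its endpoints' difference, ∂[p,q] = q − p.
The 9×27 boundary matrix has rank 8 and Smith normal form diag(1,1,1,1,1,1,1,1).

∂_2: C_2 → C_1 sends each 2-simplex [p,q,r] to [q,r] − [p,r] + [p,q]. For instance
  ∂DEM = EM − DM + DE,
  ∂AGL = GL − AL + AG.
This gives a 27×18 integer matrix of rank 18; reducing to Smith normal form yields diagonal entries (1,1,1,1,1,1,1,1,1,1,1,1,1,1,1,1,1,2).

From H_k ≅ ker(∂_k) / im(∂_{k+1}) we obtain:

  H_0: rank C_0 − rank ∂_1 = 9 − 8 = 1, and the invariant factors of ∂_1 are all 1, so H_0 = Z.
  H_1: rank ker ∂_1 − rank ∂_2 = (27 − 8) − 18 = 1, and ∂_2 has invariant factor 2 > 1, so H_1 = Z ⊕ Z/2.
  H_2: rank ker ∂_2 − rank ∂_3 = (18 − 18) − 0 = 0, and there is no ∂_3, so H_2 = 0.

H_0 = Z,  H_1 = Z ⊕ Z/2,  H_2 = 0.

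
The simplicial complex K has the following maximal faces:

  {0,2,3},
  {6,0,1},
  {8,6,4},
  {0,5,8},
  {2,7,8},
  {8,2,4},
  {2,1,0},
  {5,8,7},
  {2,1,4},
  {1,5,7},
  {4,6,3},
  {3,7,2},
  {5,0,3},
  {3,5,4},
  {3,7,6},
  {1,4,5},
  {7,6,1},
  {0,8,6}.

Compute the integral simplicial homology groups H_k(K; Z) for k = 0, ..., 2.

H_0 ≅ Z,  H_1 ≅ Z^2,  H_2 ≅ Z.

Order the vertices as 0 < 1 < 2 < 3 < 4 < 5 < 6 < 7 < 8. Listing each simplex with vertices in this order, K has dimension 2 with simplices:

  0-simplices (9): [0], [1], [2], [3], [4], [5], [6], [7], [8]
  1-simplices (27): (27 of them)
  2-simplices (18): [0,1,2], [0,1,6], [0,2,3], [0,3,5], [0,5,8], [0,6,8], [1,2,4], [1,4,5], [1,5,7], [1,6,7], [2,3,7], [2,4,8], [2,7,8], [3,4,5], [3,4,6], [3,6,7], [4,6,8], [5,7,8]

so the chain groups are C_0 ≅ Z^9, C_1 ≅ Z^27, C_2 ≅ Z^18.

Boundary ∂_1: C_1 → C_0 is given by ∂[p,q] = [q] − [p]. For instance
  ∂[6,8] = [8] − [6].
As a 9×27 matrix over Z this has rank 8, with invariant factors (1,1,1,1,1,1,1,1).

The boundary map ∂_2: C_2 → C_1 maps a triangle to the signed sum of its edges. For instance
  ∂[2,3,7] = [3,7] − [2,7] + [2,3],
  ∂[2,7,8] = [7,8] − [2,8] + [2,7].
As a 27×18 matrix over Z this has rank 17, with invariant factors (1,1,1,1,1,1,1,1,1,1,1,1,1,1,1,1,1).

From H_k ≅ ker(∂_k) / im(∂_{k+1}) we obtain:

  H_0: rank C_0 − rank ∂_1 = 9 − 8 = 1, and the invariant factors of ∂_1 are all 1, so H_0 ≅ Z.
  H_1: rank ker ∂_1 − rank ∂_2 = (27 − 8) − 17 = 2, and the invariant factors of ∂_2 are all 1, so H_1 ≅ Z^2.
  H_2: rank ker ∂_2 − rank ∂_3 = (18 − 17) − 0 = 1, and there is no ∂_3, so H_2 ≅ Z.

As a check, the Euler characteristic is 9 − 27 + 18 = 0, which agrees with 1 − 2 + 1 = 0.
(K is a triangulation of the torus T^2.)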